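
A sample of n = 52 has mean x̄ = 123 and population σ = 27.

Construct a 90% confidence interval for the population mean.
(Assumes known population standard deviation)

Confidence level: 90%, α = 0.1
z_0.05 = 1.645
SE = σ/√n = 27/√52 = 3.7442
Margin of error = 1.645 × 3.7442 = 6.1592
CI: x̄ ± margin = 123 ± 6.1592
CI: (116.8408, 129.1592)

Answer: (116.8408, 129.1592)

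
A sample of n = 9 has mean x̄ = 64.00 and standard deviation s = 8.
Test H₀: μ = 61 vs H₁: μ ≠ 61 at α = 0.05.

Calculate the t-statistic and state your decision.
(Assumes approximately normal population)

df = n - 1 = 8
SE = s/√n = 8/√9 = 2.6667
t = (x̄ - μ₀)/SE = (64.00 - 61)/2.6667 = 1.1250
Critical value: t_{0.025,8} = ±2.306
p-value ≈ 0.2932
Decision: fail to reject H₀

Answer: t = 1.1250, fail to reject H₀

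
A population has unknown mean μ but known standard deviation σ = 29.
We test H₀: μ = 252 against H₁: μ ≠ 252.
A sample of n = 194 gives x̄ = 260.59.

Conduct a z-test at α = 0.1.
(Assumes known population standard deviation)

Standard error: SE = σ/√n = 29/√194 = 2.0821
z-statistic: z = (x̄ - μ₀)/SE = (260.59 - 252)/2.0821 = 4.1256
Critical value: ±1.645
p-value < 0.0001
Decision: reject H₀

Answer: z = 4.1256, reject H₀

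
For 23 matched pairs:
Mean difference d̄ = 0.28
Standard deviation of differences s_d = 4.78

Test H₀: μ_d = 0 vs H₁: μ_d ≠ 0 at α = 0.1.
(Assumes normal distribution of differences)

Answer: t = 0.2809, fail to reject H₀

Derivation:
df = n - 1 = 22
SE = s_d/√n = 4.78/√23 = 0.9967
t = d̄/SE = 0.28/0.9967 = 0.2809
Critical value: t_{0.05,22} = ±1.717
p-value ≈ 0.7814
Decision: fail to reject H₀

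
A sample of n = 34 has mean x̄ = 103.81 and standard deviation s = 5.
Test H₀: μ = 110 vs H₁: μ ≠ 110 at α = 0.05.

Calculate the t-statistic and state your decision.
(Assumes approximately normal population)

Answer: t = -7.2187, reject H₀

Derivation:
df = n - 1 = 33
SE = s/√n = 5/√34 = 0.8575
t = (x̄ - μ₀)/SE = (103.81 - 110)/0.8575 = -7.2187
Critical value: t_{0.025,33} = ±2.035
p-value < 0.0001
Decision: reject H₀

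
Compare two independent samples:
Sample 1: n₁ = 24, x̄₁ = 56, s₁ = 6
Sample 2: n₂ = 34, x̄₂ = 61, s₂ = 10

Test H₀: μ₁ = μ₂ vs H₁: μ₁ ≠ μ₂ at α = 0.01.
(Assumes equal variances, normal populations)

Pooled variance: s²_p = [23×6² + 33×10²]/(56) = 73.7143
s_p = 8.5857
SE = s_p×√(1/n₁ + 1/n₂) = 8.5857×√(1/24 + 1/34) = 2.2890
t = (x̄₁ - x̄₂)/SE = (56 - 61)/2.2890 = -2.1844
df = 56, t-critical = ±2.667
Decision: fail to reject H₀

Answer: t = -2.1844, fail to reject H₀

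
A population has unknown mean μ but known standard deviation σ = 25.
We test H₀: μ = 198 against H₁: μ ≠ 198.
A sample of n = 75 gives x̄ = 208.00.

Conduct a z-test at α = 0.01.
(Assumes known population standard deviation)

Standard error: SE = σ/√n = 25/√75 = 2.8868
z-statistic: z = (x̄ - μ₀)/SE = (208.00 - 198)/2.8868 = 3.4640
Critical value: ±2.576
p-value = 0.0005
Decision: reject H₀

Answer: z = 3.4640, reject H₀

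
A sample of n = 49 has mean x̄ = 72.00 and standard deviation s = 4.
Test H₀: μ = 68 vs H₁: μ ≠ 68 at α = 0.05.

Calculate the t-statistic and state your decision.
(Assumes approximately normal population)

df = n - 1 = 48
SE = s/√n = 4/√49 = 0.5714
t = (x̄ - μ₀)/SE = (72.00 - 68)/0.5714 = 7.0004
Critical value: t_{0.025,48} = ±2.011
p-value < 0.0001
Decision: reject H₀

Answer: t = 7.0004, reject H₀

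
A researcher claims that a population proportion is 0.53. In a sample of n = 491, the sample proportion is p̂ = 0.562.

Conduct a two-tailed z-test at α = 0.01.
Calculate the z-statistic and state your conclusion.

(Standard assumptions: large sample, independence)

Answer: z = 1.4207, fail to reject H₀

Derivation:
H₀: p = 0.53, H₁: p ≠ 0.53
Standard error: SE = √(p₀(1-p₀)/n) = √(0.53×0.47/491) = 0.022524
z-statistic: z = (p̂ - p₀)/SE = (0.562 - 0.53)/0.022524 = 1.4207
Critical value: z_0.005 = ±2.576
p-value = 0.1554
Decision: fail to reject H₀ at α = 0.01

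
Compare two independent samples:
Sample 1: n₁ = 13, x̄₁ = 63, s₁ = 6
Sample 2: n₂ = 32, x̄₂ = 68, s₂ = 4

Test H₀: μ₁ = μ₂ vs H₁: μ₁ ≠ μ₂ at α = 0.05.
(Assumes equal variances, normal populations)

Answer: t = -3.2725, reject H₀

Derivation:
Pooled variance: s²_p = [12×6² + 31×4²]/(43) = 21.5814
s_p = 4.6456
SE = s_p×√(1/n₁ + 1/n₂) = 4.6456×√(1/13 + 1/32) = 1.5279
t = (x̄₁ - x̄₂)/SE = (63 - 68)/1.5279 = -3.2725
df = 43, t-critical = ±2.017
Decision: reject H₀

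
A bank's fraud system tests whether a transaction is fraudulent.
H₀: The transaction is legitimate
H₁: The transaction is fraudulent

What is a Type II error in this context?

Answer: Allowing a fraudulent transaction to go through

Derivation:
Type I error: rejecting H₀ when it is actually true (false positive).
Type II error: failing to reject H₀ when H₁ is actually true (false negative).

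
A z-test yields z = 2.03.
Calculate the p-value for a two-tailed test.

For z = 2.03:
p = 2×P(Z > |2.03|) = 2×(1 - Φ(2.03)) = 0.0424

Answer: p-value ≈ 0.0424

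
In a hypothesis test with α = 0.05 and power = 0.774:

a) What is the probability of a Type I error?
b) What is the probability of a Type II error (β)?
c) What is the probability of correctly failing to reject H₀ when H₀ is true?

a) Type I error probability = α = 0.05
b) Power = P(reject H₀ | H₁ true) = 1 - β = 0.774, so Type II error probability = β = 1 - Power = 0.226
c) P(fail to reject H₀ | H₀ true) = 1 - α = 0.95

Answer: a) 0.05, b) 0.226, c) 0.95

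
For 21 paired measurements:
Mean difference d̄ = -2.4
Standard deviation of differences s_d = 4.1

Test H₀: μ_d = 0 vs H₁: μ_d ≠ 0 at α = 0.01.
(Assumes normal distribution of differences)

df = n - 1 = 20
SE = s_d/√n = 4.1/√21 = 0.8947
t = d̄/SE = -2.4/0.8947 = -2.6825
Critical value: t_{0.005,20} = ±2.845
p-value ≈ 0.0143
Decision: fail to reject H₀

Answer: t = -2.6825, fail to reject H₀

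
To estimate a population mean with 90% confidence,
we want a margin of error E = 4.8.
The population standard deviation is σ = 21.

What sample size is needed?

z_0.05 = 1.645
n = (z×σ/E)² = (1.645×21/4.8)²
n = 51.7950
Round up: n = 52

Answer: n = 52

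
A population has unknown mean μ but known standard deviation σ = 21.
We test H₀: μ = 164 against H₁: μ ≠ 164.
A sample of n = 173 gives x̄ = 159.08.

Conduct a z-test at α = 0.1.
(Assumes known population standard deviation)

Answer: z = -3.0815, reject H₀

Derivation:
Standard error: SE = σ/√n = 21/√173 = 1.5966
z-statistic: z = (x̄ - μ₀)/SE = (159.08 - 164)/1.5966 = -3.0815
Critical value: ±1.645
p-value = 0.0021
Decision: reject H₀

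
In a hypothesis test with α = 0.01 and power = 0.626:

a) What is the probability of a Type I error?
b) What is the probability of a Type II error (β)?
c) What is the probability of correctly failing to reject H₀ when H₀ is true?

Answer: a) 0.01, b) 0.374, c) 0.99

Derivation:
a) Type I error probability = α = 0.01
b) Power = P(reject H₀ | H₁ true) = 1 - β = 0.626, so Type II error probability = β = 1 - Power = 0.374
c) P(fail to reject H₀ | H₀ true) = 1 - α = 0.99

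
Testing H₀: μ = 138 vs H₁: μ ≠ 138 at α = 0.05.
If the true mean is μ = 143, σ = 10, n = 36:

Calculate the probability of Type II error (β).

SE = σ/√n = 10/√36 = 1.6667
Critical values: μ₀ ± z_0.025×SE = 138 ± 1.960×1.6667
Acceptance region: (134.7333, 141.2667)
Under H₁ (μ = 143): z_high = (141.2667 - 143)/1.6667 = -1.0400, z_low = (134.7333 - 143)/1.6667 = -4.9599
β = P(not reject | H₁) = Φ(-1.0400) - Φ(-4.9599) ≈ 0.1492

Answer: β ≈ 0.1492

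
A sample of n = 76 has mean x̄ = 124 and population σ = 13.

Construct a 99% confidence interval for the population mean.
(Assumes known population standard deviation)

Confidence level: 99%, α = 0.01
z_0.005 = 2.576
SE = σ/√n = 13/√76 = 1.4912
Margin of error = 2.576 × 1.4912 = 3.8413
CI: x̄ ± margin = 124 ± 3.8413
CI: (120.1587, 127.8413)

Answer: (120.1587, 127.8413)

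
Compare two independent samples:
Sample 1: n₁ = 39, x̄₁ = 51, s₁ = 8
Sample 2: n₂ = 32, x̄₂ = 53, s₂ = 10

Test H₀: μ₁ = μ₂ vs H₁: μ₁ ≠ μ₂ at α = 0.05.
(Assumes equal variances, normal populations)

Pooled variance: s²_p = [38×8² + 31×10²]/(69) = 80.1739
s_p = 8.9540
SE = s_p×√(1/n₁ + 1/n₂) = 8.9540×√(1/39 + 1/32) = 2.1357
t = (x̄₁ - x̄₂)/SE = (51 - 53)/2.1357 = -0.9365
df = 69, t-critical = ±1.995
Decision: fail to reject H₀

Answer: t = -0.9365, fail to reject H₀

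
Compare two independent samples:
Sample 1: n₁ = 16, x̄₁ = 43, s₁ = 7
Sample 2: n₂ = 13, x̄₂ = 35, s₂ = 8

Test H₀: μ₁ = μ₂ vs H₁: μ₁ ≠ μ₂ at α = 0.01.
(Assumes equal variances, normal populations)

Answer: t = 2.8716, reject H₀

Derivation:
Pooled variance: s²_p = [15×7² + 12×8²]/(27) = 55.6667
s_p = 7.4610
SE = s_p×√(1/n₁ + 1/n₂) = 7.4610×√(1/16 + 1/13) = 2.7859
t = (x̄₁ - x̄₂)/SE = (43 - 35)/2.7859 = 2.8716
df = 27, t-critical = ±2.771
Decision: reject H₀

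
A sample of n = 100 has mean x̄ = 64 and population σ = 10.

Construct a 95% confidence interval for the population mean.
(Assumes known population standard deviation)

Answer: (62.0400, 65.9600)

Derivation:
Confidence level: 95%, α = 0.05
z_0.025 = 1.960
SE = σ/√n = 10/√100 = 1.0000
Margin of error = 1.960 × 1.0000 = 1.9600
CI: x̄ ± margin = 64 ± 1.9600
CI: (62.0400, 65.9600)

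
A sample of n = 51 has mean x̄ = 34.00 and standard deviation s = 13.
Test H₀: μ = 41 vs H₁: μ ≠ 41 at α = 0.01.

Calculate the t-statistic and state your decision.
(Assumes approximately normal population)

Answer: t = -3.8453, reject H₀

Derivation:
df = n - 1 = 50
SE = s/√n = 13/√51 = 1.8204
t = (x̄ - μ₀)/SE = (34.00 - 41)/1.8204 = -3.8453
Critical value: t_{0.005,50} = ±2.678
p-value ≈ 0.0003
Decision: reject H₀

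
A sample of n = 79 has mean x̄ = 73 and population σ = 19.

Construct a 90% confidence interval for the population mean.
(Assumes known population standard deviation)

Confidence level: 90%, α = 0.1
z_0.05 = 1.645
SE = σ/√n = 19/√79 = 2.1377
Margin of error = 1.645 × 2.1377 = 3.5165
CI: x̄ ± margin = 73 ± 3.5165
CI: (69.4835, 76.5165)

Answer: (69.4835, 76.5165)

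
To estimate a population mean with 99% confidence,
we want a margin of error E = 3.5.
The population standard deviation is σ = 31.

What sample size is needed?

Answer: n = 521

Derivation:
z_0.005 = 2.576
n = (z×σ/E)² = (2.576×31/3.5)²
n = 520.5699
Round up: n = 521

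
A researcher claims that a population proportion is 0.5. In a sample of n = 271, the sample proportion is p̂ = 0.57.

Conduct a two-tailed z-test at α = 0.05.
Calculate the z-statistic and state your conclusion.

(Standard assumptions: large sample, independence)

Answer: z = 2.3047, reject H₀

Derivation:
H₀: p = 0.5, H₁: p ≠ 0.5
Standard error: SE = √(p₀(1-p₀)/n) = √(0.5×0.5/271) = 0.030373
z-statistic: z = (p̂ - p₀)/SE = (0.57 - 0.5)/0.030373 = 2.3047
Critical value: z_0.025 = ±1.960
p-value = 0.0212
Decision: reject H₀ at α = 0.05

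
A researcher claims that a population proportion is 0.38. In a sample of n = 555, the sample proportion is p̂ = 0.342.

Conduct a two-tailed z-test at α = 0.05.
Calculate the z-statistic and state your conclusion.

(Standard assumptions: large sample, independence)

H₀: p = 0.38, H₁: p ≠ 0.38
Standard error: SE = √(p₀(1-p₀)/n) = √(0.38×0.62/555) = 0.020604
z-statistic: z = (p̂ - p₀)/SE = (0.342 - 0.38)/0.020604 = -1.8443
Critical value: z_0.025 = ±1.960
p-value = 0.0651
Decision: fail to reject H₀ at α = 0.05

Answer: z = -1.8443, fail to reject H₀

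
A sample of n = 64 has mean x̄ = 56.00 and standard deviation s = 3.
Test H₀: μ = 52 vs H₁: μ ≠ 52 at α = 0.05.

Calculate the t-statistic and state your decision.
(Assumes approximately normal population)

df = n - 1 = 63
SE = s/√n = 3/√64 = 0.3750
t = (x̄ - μ₀)/SE = (56.00 - 52)/0.3750 = 10.6667
Critical value: t_{0.025,63} = ±1.998
p-value < 0.0001
Decision: reject H₀

Answer: t = 10.6667, reject H₀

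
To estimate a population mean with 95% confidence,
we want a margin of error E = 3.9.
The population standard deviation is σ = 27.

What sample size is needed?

z_0.025 = 1.960
n = (z×σ/E)² = (1.960×27/3.9)²
n = 184.1240
Round up: n = 185

Answer: n = 185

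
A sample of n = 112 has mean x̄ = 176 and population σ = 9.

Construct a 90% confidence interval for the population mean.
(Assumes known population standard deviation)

Confidence level: 90%, α = 0.1
z_0.05 = 1.645
SE = σ/√n = 9/√112 = 0.8504
Margin of error = 1.645 × 0.8504 = 1.3989
CI: x̄ ± margin = 176 ± 1.3989
CI: (174.6011, 177.3989)

Answer: (174.6011, 177.3989)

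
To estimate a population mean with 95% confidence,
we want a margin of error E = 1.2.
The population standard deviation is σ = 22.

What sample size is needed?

Answer: n = 1292

Derivation:
z_0.025 = 1.960
n = (z×σ/E)² = (1.960×22/1.2)²
n = 1291.2044
Round up: n = 1292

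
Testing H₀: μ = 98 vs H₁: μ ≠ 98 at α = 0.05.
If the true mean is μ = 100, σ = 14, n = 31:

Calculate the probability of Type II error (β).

Answer: β ≈ 0.8750

Derivation:
SE = σ/√n = 14/√31 = 2.5145
Critical values: μ₀ ± z_0.025×SE = 98 ± 1.960×2.5145
Acceptance region: (93.0716, 102.9284)
Under H₁ (μ = 100): z_high = (102.9284 - 100)/2.5145 = 1.1646, z_low = (93.0716 - 100)/2.5145 = -2.7554
β = P(not reject | H₁) = Φ(1.1646) - Φ(-2.7554) ≈ 0.8750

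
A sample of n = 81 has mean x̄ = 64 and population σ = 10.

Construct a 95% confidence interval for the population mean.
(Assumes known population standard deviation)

Answer: (61.8222, 66.1778)

Derivation:
Confidence level: 95%, α = 0.05
z_0.025 = 1.960
SE = σ/√n = 10/√81 = 1.1111
Margin of error = 1.960 × 1.1111 = 2.1778
CI: x̄ ± margin = 64 ± 2.1778
CI: (61.8222, 66.1778)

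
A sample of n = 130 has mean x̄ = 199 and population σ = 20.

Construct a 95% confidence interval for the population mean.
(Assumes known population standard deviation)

Confidence level: 95%, α = 0.05
z_0.025 = 1.960
SE = σ/√n = 20/√130 = 1.7541
Margin of error = 1.960 × 1.7541 = 3.4380
CI: x̄ ± margin = 199 ± 3.4380
CI: (195.5620, 202.4380)

Answer: (195.5620, 202.4380)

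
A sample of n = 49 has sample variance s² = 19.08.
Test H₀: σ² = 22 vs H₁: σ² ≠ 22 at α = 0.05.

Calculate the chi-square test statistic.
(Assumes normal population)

df = n - 1 = 48
χ² = (n-1)s²/σ₀² = 48×19.08/22 = 41.6291
Critical values: χ²_{0.975,48} = 30.755, χ²_{0.025,48} = 69.023
Rejection region: χ² < 30.755 or χ² > 69.023
Decision: fail to reject H₀

Answer: χ² = 41.6291, fail to reject H₀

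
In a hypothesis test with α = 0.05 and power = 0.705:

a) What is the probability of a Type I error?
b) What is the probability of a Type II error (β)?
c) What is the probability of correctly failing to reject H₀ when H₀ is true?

Answer: a) 0.05, b) 0.295, c) 0.95

Derivation:
a) Type I error probability = α = 0.05
b) Power = P(reject H₀ | H₁ true) = 1 - β = 0.705, so Type II error probability = β = 1 - Power = 0.295
c) P(fail to reject H₀ | H₀ true) = 1 - α = 0.95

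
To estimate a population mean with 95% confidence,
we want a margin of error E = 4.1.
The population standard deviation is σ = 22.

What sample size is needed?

Answer: n = 111

Derivation:
z_0.025 = 1.960
n = (z×σ/E)² = (1.960×22/4.1)²
n = 110.6088
Round up: n = 111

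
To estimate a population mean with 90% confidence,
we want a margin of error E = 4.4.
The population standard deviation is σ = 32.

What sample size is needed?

Answer: n = 144

Derivation:
z_0.05 = 1.645
n = (z×σ/E)² = (1.645×32/4.4)²
n = 143.1286
Round up: n = 144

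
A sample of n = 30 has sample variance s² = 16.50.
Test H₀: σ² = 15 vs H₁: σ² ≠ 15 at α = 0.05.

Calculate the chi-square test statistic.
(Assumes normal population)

Answer: χ² = 31.9000, fail to reject H₀

Derivation:
df = n - 1 = 29
χ² = (n-1)s²/σ₀² = 29×16.50/15 = 31.9000
Critical values: χ²_{0.975,29} = 16.047, χ²_{0.025,29} = 45.722
Rejection region: χ² < 16.047 or χ² > 45.722
Decision: fail to reject H₀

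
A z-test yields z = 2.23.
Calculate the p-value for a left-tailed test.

For z = 2.23:
p = P(Z < 2.23) = Φ(2.23) = 0.9871

Answer: p-value ≈ 0.9871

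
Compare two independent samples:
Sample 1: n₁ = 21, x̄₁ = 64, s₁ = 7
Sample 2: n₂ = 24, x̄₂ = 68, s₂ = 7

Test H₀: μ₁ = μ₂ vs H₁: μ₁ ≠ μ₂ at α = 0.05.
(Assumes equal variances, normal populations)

Answer: t = -1.9123, fail to reject H₀

Derivation:
Pooled variance: s²_p = [20×7² + 23×7²]/(43) = 49.0000
s_p = 7.0000
SE = s_p×√(1/n₁ + 1/n₂) = 7.0000×√(1/21 + 1/24) = 2.0917
t = (x̄₁ - x̄₂)/SE = (64 - 68)/2.0917 = -1.9123
df = 43, t-critical = ±2.017
Decision: fail to reject H₀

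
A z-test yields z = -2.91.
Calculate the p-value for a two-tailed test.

For z = -2.91:
p = 2×P(Z > |-2.91|) = 2×(1 - Φ(2.91)) = 0.0036

Answer: p-value ≈ 0.0036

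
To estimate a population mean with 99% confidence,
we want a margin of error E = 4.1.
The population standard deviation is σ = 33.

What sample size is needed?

Answer: n = 430

Derivation:
z_0.005 = 2.576
n = (z×σ/E)² = (2.576×33/4.1)²
n = 429.8846
Round up: n = 430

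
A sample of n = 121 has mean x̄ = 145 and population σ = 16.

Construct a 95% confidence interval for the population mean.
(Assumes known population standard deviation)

Answer: (142.1492, 147.8508)

Derivation:
Confidence level: 95%, α = 0.05
z_0.025 = 1.960
SE = σ/√n = 16/√121 = 1.4545
Margin of error = 1.960 × 1.4545 = 2.8508
CI: x̄ ± margin = 145 ± 2.8508
CI: (142.1492, 147.8508)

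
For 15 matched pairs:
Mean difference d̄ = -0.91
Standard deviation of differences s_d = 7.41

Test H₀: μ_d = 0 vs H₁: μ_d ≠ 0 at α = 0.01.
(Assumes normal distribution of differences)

Answer: t = -0.4756, fail to reject H₀

Derivation:
df = n - 1 = 14
SE = s_d/√n = 7.41/√15 = 1.9133
t = d̄/SE = -0.91/1.9133 = -0.4756
Critical value: t_{0.005,14} = ±2.977
p-value ≈ 0.6417
Decision: fail to reject H₀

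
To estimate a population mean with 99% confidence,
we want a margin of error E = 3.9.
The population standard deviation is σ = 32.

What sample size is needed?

z_0.005 = 2.576
n = (z×σ/E)² = (2.576×32/3.9)²
n = 446.7478
Round up: n = 447

Answer: n = 447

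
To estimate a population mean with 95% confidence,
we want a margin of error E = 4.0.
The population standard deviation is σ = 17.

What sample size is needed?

Answer: n = 70

Derivation:
z_0.025 = 1.960
n = (z×σ/E)² = (1.960×17/4.0)²
n = 69.3889
Round up: n = 70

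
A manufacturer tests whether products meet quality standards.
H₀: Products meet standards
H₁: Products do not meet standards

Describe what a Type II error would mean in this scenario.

Type I error: rejecting H₀ when it is actually true (false positive).
Type II error: failing to reject H₀ when H₁ is actually true (false negative).

Answer: Accepting products as meeting standards when they don't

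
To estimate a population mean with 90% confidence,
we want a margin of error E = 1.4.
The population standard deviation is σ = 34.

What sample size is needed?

Answer: n = 1597

Derivation:
z_0.05 = 1.645
n = (z×σ/E)² = (1.645×34/1.4)²
n = 1596.0025
Round up: n = 1597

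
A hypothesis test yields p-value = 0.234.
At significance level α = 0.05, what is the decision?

Answer: fail to reject H₀

Derivation:
Compare p-value to α:
0.234 ≥ 0.05
Decision: fail to reject H₀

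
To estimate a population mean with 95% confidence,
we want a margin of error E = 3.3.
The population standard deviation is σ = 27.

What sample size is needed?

Answer: n = 258

Derivation:
z_0.025 = 1.960
n = (z×σ/E)² = (1.960×27/3.3)²
n = 257.1650
Round up: n = 258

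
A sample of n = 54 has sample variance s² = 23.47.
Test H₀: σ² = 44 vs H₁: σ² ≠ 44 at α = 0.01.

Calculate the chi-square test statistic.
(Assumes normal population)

df = n - 1 = 53
χ² = (n-1)s²/σ₀² = 53×23.47/44 = 28.2707
Critical values: χ²_{0.995,53} = 30.230, χ²_{0.005,53} = 83.253
Rejection region: χ² < 30.230 or χ² > 83.253
Decision: reject H₀

Answer: χ² = 28.2707, reject H₀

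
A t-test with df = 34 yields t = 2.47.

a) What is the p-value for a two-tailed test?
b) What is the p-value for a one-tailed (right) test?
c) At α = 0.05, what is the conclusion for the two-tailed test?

Using t-distribution with df = 34:
a) Two-tailed: p = 2×P(T > 2.47) = 0.0187
b) One-tailed: p = P(T > 2.47) = 0.0093
c) 0.0187 < 0.05, reject H₀

Answer: a) 0.0187, b) 0.0093, c) reject H₀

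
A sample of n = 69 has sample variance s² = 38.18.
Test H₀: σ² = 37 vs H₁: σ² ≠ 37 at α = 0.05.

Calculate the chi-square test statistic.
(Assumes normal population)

df = n - 1 = 68
χ² = (n-1)s²/σ₀² = 68×38.18/37 = 70.1686
Critical values: χ²_{0.975,68} = 47.092, χ²_{0.025,68} = 92.689
Rejection region: χ² < 47.092 or χ² > 92.689
Decision: fail to reject H₀

Answer: χ² = 70.1686, fail to reject H₀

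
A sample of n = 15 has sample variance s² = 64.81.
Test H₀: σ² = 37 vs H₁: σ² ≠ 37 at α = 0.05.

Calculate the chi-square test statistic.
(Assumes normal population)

df = n - 1 = 14
χ² = (n-1)s²/σ₀² = 14×64.81/37 = 24.5227
Critical values: χ²_{0.975,14} = 5.629, χ²_{0.025,14} = 26.119
Rejection region: χ² < 5.629 or χ² > 26.119
Decision: fail to reject H₀

Answer: χ² = 24.5227, fail to reject H₀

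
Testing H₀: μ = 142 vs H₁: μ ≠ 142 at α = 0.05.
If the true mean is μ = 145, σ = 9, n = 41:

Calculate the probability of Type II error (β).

SE = σ/√n = 9/√41 = 1.4056
Critical values: μ₀ ± z_0.025×SE = 142 ± 1.960×1.4056
Acceptance region: (139.2450, 144.7550)
Under H₁ (μ = 145): z_high = (144.7550 - 145)/1.4056 = -0.1743, z_low = (139.2450 - 145)/1.4056 = -4.0943
β = P(not reject | H₁) = Φ(-0.1743) - Φ(-4.0943) ≈ 0.4308

Answer: β ≈ 0.4308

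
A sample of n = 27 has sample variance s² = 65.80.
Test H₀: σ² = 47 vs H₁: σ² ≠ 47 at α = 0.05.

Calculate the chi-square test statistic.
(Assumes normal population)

df = n - 1 = 26
χ² = (n-1)s²/σ₀² = 26×65.80/47 = 36.4000
Critical values: χ²_{0.975,26} = 13.844, χ²_{0.025,26} = 41.923
Rejection region: χ² < 13.844 or χ² > 41.923
Decision: fail to reject H₀

Answer: χ² = 36.4000, fail to reject H₀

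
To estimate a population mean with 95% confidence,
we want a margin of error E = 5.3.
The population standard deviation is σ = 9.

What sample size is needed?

Answer: n = 12

Derivation:
z_0.025 = 1.960
n = (z×σ/E)² = (1.960×9/5.3)²
n = 11.0776
Round up: n = 12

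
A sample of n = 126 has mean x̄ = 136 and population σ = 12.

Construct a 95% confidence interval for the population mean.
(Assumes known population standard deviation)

Answer: (133.9048, 138.0952)

Derivation:
Confidence level: 95%, α = 0.05
z_0.025 = 1.960
SE = σ/√n = 12/√126 = 1.0690
Margin of error = 1.960 × 1.0690 = 2.0952
CI: x̄ ± margin = 136 ± 2.0952
CI: (133.9048, 138.0952)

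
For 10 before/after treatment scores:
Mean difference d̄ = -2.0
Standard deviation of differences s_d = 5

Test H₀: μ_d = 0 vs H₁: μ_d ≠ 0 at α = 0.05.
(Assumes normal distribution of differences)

Answer: t = -1.2649, fail to reject H₀

Derivation:
df = n - 1 = 9
SE = s_d/√n = 5/√10 = 1.5811
t = d̄/SE = -2.0/1.5811 = -1.2649
Critical value: t_{0.025,9} = ±2.262
p-value ≈ 0.2377
Decision: fail to reject H₀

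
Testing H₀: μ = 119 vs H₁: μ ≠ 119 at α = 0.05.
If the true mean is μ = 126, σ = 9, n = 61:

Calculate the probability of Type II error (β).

SE = σ/√n = 9/√61 = 1.1523
Critical values: μ₀ ± z_0.025×SE = 119 ± 1.960×1.1523
Acceptance region: (116.7415, 121.2585)
Under H₁ (μ = 126): z_high = (121.2585 - 126)/1.1523 = -4.1148, z_low = (116.7415 - 126)/1.1523 = -8.0348
β = P(not reject | H₁) = Φ(-4.1148) - Φ(-8.0348) ≈ 0.0000

Answer: β ≈ 0.0000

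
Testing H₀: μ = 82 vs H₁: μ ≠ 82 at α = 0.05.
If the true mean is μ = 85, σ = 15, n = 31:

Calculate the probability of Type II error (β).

Answer: β ≈ 0.8003

Derivation:
SE = σ/√n = 15/√31 = 2.6941
Critical values: μ₀ ± z_0.025×SE = 82 ± 1.960×2.6941
Acceptance region: (76.7196, 87.2804)
Under H₁ (μ = 85): z_high = (87.2804 - 85)/2.6941 = 0.8464, z_low = (76.7196 - 85)/2.6941 = -3.0735
β = P(not reject | H₁) = Φ(0.8464) - Φ(-3.0735) ≈ 0.8003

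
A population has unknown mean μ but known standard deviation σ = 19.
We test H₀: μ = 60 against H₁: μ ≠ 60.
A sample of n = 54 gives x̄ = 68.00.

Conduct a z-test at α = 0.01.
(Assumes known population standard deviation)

Answer: z = 3.0941, reject H₀

Derivation:
Standard error: SE = σ/√n = 19/√54 = 2.5856
z-statistic: z = (x̄ - μ₀)/SE = (68.00 - 60)/2.5856 = 3.0941
Critical value: ±2.576
p-value = 0.0020
Decision: reject H₀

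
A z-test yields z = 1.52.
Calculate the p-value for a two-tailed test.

Answer: p-value ≈ 0.1285

Derivation:
For z = 1.52:
p = 2×P(Z > |1.52|) = 2×(1 - Φ(1.52)) = 0.1285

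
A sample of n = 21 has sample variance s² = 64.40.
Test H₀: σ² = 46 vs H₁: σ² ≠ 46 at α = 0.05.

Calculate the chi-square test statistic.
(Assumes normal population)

df = n - 1 = 20
χ² = (n-1)s²/σ₀² = 20×64.40/46 = 28.0000
Critical values: χ²_{0.975,20} = 9.591, χ²_{0.025,20} = 34.170
Rejection region: χ² < 9.591 or χ² > 34.170
Decision: fail to reject H₀

Answer: χ² = 28.0000, fail to reject H₀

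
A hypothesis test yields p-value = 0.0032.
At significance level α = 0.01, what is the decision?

Answer: reject H₀

Derivation:
Compare p-value to α:
0.0032 < 0.01
Decision: reject H₀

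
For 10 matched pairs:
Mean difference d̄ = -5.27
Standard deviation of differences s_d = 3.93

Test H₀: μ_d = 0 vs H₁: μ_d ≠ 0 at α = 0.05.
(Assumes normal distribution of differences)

Answer: t = -4.2404, reject H₀

Derivation:
df = n - 1 = 9
SE = s_d/√n = 3.93/√10 = 1.2428
t = d̄/SE = -5.27/1.2428 = -4.2404
Critical value: t_{0.025,9} = ±2.262
p-value ≈ 0.0022
Decision: reject H₀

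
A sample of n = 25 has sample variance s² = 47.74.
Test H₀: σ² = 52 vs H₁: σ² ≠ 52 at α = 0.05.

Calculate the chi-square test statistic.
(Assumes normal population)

Answer: χ² = 22.0338, fail to reject H₀

Derivation:
df = n - 1 = 24
χ² = (n-1)s²/σ₀² = 24×47.74/52 = 22.0338
Critical values: χ²_{0.975,24} = 12.401, χ²_{0.025,24} = 39.364
Rejection region: χ² < 12.401 or χ² > 39.364
Decision: fail to reject H₀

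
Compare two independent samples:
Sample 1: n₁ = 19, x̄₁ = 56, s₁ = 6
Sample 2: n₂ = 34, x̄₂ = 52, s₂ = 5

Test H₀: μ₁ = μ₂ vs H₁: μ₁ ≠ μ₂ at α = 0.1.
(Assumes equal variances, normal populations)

Pooled variance: s²_p = [18×6² + 33×5²]/(51) = 28.8824
s_p = 5.3742
SE = s_p×√(1/n₁ + 1/n₂) = 5.3742×√(1/19 + 1/34) = 1.5393
t = (x̄₁ - x̄₂)/SE = (56 - 52)/1.5393 = 2.5986
df = 51, t-critical = ±1.675
Decision: reject H₀

Answer: t = 2.5986, reject H₀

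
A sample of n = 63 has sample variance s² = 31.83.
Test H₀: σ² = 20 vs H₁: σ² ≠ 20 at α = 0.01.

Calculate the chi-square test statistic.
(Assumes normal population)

Answer: χ² = 98.6730, reject H₀

Derivation:
df = n - 1 = 62
χ² = (n-1)s²/σ₀² = 62×31.83/20 = 98.6730
Critical values: χ²_{0.995,62} = 37.068, χ²_{0.005,62} = 94.419
Rejection region: χ² < 37.068 or χ² > 94.419
Decision: reject H₀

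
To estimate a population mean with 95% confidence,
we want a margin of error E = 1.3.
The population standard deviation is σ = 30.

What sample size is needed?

Answer: n = 2046

Derivation:
z_0.025 = 1.960
n = (z×σ/E)² = (1.960×30/1.3)²
n = 2045.8225
Round up: n = 2046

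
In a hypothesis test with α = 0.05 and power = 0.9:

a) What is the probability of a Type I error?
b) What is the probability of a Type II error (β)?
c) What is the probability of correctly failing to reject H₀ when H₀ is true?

Answer: a) 0.05, b) 0.1, c) 0.95

Derivation:
a) Type I error probability = α = 0.05
b) Power = P(reject H₀ | H₁ true) = 1 - β = 0.9, so Type II error probability = β = 1 - Power = 0.1
c) P(fail to reject H₀ | H₀ true) = 1 - α = 0.95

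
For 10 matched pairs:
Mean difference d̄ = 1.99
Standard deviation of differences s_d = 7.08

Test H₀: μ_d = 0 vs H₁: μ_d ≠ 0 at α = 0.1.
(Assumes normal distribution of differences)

Answer: t = 0.8888, fail to reject H₀

Derivation:
df = n - 1 = 9
SE = s_d/√n = 7.08/√10 = 2.2389
t = d̄/SE = 1.99/2.2389 = 0.8888
Critical value: t_{0.05,9} = ±1.833
p-value ≈ 0.3972
Decision: fail to reject H₀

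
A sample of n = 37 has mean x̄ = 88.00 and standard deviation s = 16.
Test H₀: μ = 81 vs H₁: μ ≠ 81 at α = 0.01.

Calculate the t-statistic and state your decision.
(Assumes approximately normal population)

df = n - 1 = 36
SE = s/√n = 16/√37 = 2.6304
t = (x̄ - μ₀)/SE = (88.00 - 81)/2.6304 = 2.6612
Critical value: t_{0.005,36} = ±2.719
p-value ≈ 0.0116
Decision: fail to reject H₀

Answer: t = 2.6612, fail to reject H₀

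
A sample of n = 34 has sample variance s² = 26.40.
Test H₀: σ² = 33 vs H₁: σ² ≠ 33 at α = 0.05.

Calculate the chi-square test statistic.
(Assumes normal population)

df = n - 1 = 33
χ² = (n-1)s²/σ₀² = 33×26.40/33 = 26.4000
Critical values: χ²_{0.975,33} = 19.047, χ²_{0.025,33} = 50.725
Rejection region: χ² < 19.047 or χ² > 50.725
Decision: fail to reject H₀

Answer: χ² = 26.4000, fail to reject H₀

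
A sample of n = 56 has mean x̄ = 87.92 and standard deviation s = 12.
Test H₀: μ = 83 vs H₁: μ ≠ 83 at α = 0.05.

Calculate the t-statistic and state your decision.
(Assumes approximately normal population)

Answer: t = 3.0681, reject H₀

Derivation:
df = n - 1 = 55
SE = s/√n = 12/√56 = 1.6036
t = (x̄ - μ₀)/SE = (87.92 - 83)/1.6036 = 3.0681
Critical value: t_{0.025,55} = ±2.004
p-value ≈ 0.0033
Decision: reject H₀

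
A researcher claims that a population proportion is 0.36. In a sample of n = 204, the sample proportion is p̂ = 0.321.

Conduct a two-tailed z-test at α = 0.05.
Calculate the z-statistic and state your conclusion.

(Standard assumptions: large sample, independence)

H₀: p = 0.36, H₁: p ≠ 0.36
Standard error: SE = √(p₀(1-p₀)/n) = √(0.36×0.64/204) = 0.033607
z-statistic: z = (p̂ - p₀)/SE = (0.321 - 0.36)/0.033607 = -1.1605
Critical value: z_0.025 = ±1.960
p-value = 0.2458
Decision: fail to reject H₀ at α = 0.05

Answer: z = -1.1605, fail to reject H₀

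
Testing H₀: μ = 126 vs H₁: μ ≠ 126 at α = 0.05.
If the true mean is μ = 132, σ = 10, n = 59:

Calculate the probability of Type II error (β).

Answer: β ≈ 0.0040

Derivation:
SE = σ/√n = 10/√59 = 1.3019
Critical values: μ₀ ± z_0.025×SE = 126 ± 1.960×1.3019
Acceptance region: (123.4483, 128.5517)
Under H₁ (μ = 132): z_high = (128.5517 - 132)/1.3019 = -2.6487, z_low = (123.4483 - 132)/1.3019 = -6.5686
β = P(not reject | H₁) = Φ(-2.6487) - Φ(-6.5686) ≈ 0.0040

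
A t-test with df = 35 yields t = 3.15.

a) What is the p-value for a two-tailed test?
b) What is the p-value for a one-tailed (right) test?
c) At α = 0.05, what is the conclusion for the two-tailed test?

Answer: a) 0.0033, b) 0.0017, c) reject H₀

Derivation:
Using t-distribution with df = 35:
a) Two-tailed: p = 2×P(T > 3.15) = 0.0033
b) One-tailed: p = P(T > 3.15) = 0.0017
c) 0.0033 < 0.05, reject H₀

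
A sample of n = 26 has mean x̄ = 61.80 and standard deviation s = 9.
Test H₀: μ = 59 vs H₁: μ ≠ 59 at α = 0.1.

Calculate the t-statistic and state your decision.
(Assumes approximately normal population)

Answer: t = 1.5864, fail to reject H₀

Derivation:
df = n - 1 = 25
SE = s/√n = 9/√26 = 1.7650
t = (x̄ - μ₀)/SE = (61.80 - 59)/1.7650 = 1.5864
Critical value: t_{0.05,25} = ±1.708
p-value ≈ 0.1252
Decision: fail to reject H₀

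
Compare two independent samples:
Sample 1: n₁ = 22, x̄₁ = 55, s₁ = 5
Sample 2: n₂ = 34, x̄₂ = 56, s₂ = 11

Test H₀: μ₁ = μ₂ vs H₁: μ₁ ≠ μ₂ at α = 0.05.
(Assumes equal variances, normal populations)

Pooled variance: s²_p = [21×5² + 33×11²]/(54) = 83.6667
s_p = 9.1470
SE = s_p×√(1/n₁ + 1/n₂) = 9.1470×√(1/22 + 1/34) = 2.5028
t = (x̄₁ - x̄₂)/SE = (55 - 56)/2.5028 = -0.3996
df = 54, t-critical = ±2.005
Decision: fail to reject H₀

Answer: t = -0.3996, fail to reject H₀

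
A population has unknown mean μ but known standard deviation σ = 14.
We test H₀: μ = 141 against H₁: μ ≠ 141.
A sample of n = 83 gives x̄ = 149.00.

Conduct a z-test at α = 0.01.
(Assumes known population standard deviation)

Answer: z = 5.2060, reject H₀

Derivation:
Standard error: SE = σ/√n = 14/√83 = 1.5367
z-statistic: z = (x̄ - μ₀)/SE = (149.00 - 141)/1.5367 = 5.2060
Critical value: ±2.576
p-value < 0.0001
Decision: reject H₀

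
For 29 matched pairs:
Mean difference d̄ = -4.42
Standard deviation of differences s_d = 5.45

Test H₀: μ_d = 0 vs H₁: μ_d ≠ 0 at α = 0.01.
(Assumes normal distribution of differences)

df = n - 1 = 28
SE = s_d/√n = 5.45/√29 = 1.0120
t = d̄/SE = -4.42/1.0120 = -4.3676
Critical value: t_{0.005,28} = ±2.763
p-value ≈ 0.0002
Decision: reject H₀

Answer: t = -4.3676, reject H₀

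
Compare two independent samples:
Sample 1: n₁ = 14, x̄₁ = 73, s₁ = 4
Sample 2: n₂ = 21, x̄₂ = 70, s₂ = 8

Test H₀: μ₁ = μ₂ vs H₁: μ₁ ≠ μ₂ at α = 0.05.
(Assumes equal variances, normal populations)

Pooled variance: s²_p = [13×4² + 20×8²]/(33) = 45.0909
s_p = 6.7150
SE = s_p×√(1/n₁ + 1/n₂) = 6.7150×√(1/14 + 1/21) = 2.3169
t = (x̄₁ - x̄₂)/SE = (73 - 70)/2.3169 = 1.2948
df = 33, t-critical = ±2.035
Decision: fail to reject H₀

Answer: t = 1.2948, fail to reject H₀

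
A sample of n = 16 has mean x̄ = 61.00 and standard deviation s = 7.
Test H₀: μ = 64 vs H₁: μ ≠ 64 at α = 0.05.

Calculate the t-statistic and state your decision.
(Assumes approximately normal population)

Answer: t = -1.7143, fail to reject H₀

Derivation:
df = n - 1 = 15
SE = s/√n = 7/√16 = 1.7500
t = (x̄ - μ₀)/SE = (61.00 - 64)/1.7500 = -1.7143
Critical value: t_{0.025,15} = ±2.131
p-value ≈ 0.1071
Decision: fail to reject H₀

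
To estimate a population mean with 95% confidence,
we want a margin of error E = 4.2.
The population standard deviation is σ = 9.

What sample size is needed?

Answer: n = 18

Derivation:
z_0.025 = 1.960
n = (z×σ/E)² = (1.960×9/4.2)²
n = 17.6400
Round up: n = 18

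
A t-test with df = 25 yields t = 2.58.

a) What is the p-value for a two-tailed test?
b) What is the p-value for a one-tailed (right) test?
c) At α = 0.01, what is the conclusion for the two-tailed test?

Answer: a) 0.0161, b) 0.0081, c) fail to reject H₀

Derivation:
Using t-distribution with df = 25:
a) Two-tailed: p = 2×P(T > 2.58) = 0.0161
b) One-tailed: p = P(T > 2.58) = 0.0081
c) 0.0161 ≥ 0.01, fail to reject H₀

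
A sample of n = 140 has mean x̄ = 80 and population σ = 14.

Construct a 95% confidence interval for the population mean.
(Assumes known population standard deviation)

Answer: (77.6809, 82.3191)

Derivation:
Confidence level: 95%, α = 0.05
z_0.025 = 1.960
SE = σ/√n = 14/√140 = 1.1832
Margin of error = 1.960 × 1.1832 = 2.3191
CI: x̄ ± margin = 80 ± 2.3191
CI: (77.6809, 82.3191)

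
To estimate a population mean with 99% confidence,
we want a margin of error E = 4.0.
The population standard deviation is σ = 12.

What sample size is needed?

z_0.005 = 2.576
n = (z×σ/E)² = (2.576×12/4.0)²
n = 59.7220
Round up: n = 60

Answer: n = 60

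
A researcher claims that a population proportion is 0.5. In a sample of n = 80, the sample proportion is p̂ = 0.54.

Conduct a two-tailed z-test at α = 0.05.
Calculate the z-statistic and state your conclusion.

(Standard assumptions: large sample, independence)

H₀: p = 0.5, H₁: p ≠ 0.5
Standard error: SE = √(p₀(1-p₀)/n) = √(0.5×0.5/80) = 0.055902
z-statistic: z = (p̂ - p₀)/SE = (0.54 - 0.5)/0.055902 = 0.7155
Critical value: z_0.025 = ±1.960
p-value = 0.4743
Decision: fail to reject H₀ at α = 0.05

Answer: z = 0.7155, fail to reject H₀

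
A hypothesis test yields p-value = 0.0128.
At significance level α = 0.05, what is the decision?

Answer: reject H₀

Derivation:
Compare p-value to α:
0.0128 < 0.05
Decision: reject H₀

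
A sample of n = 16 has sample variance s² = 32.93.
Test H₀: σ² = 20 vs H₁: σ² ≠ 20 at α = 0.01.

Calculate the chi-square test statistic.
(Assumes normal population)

Answer: χ² = 24.6975, fail to reject H₀

Derivation:
df = n - 1 = 15
χ² = (n-1)s²/σ₀² = 15×32.93/20 = 24.6975
Critical values: χ²_{0.995,15} = 4.601, χ²_{0.005,15} = 32.801
Rejection region: χ² < 4.601 or χ² > 32.801
Decision: fail to reject H₀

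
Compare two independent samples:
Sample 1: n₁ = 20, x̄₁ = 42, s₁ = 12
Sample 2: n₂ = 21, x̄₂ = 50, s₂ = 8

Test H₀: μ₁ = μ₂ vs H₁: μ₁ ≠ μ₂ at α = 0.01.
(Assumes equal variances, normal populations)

Answer: t = -2.5233, fail to reject H₀

Derivation:
Pooled variance: s²_p = [19×12² + 20×8²]/(39) = 102.9744
s_p = 10.1476
SE = s_p×√(1/n₁ + 1/n₂) = 10.1476×√(1/20 + 1/21) = 3.1705
t = (x̄₁ - x̄₂)/SE = (42 - 50)/3.1705 = -2.5233
df = 39, t-critical = ±2.708
Decision: fail to reject H₀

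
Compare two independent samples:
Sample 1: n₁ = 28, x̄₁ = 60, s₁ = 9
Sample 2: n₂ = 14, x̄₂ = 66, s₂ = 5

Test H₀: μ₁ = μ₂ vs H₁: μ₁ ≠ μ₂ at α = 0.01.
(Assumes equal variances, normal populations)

Pooled variance: s²_p = [27×9² + 13×5²]/(40) = 62.8000
s_p = 7.9246
SE = s_p×√(1/n₁ + 1/n₂) = 7.9246×√(1/28 + 1/14) = 2.5939
t = (x̄₁ - x̄₂)/SE = (60 - 66)/2.5939 = -2.3131
df = 40, t-critical = ±2.704
Decision: fail to reject H₀

Answer: t = -2.3131, fail to reject H₀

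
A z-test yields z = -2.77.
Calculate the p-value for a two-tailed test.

For z = -2.77:
p = 2×P(Z > |-2.77|) = 2×(1 - Φ(2.77)) = 0.0056

Answer: p-value ≈ 0.0056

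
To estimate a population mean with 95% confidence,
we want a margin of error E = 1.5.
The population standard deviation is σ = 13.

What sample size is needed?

z_0.025 = 1.960
n = (z×σ/E)² = (1.960×13/1.5)²
n = 288.5468
Round up: n = 289

Answer: n = 289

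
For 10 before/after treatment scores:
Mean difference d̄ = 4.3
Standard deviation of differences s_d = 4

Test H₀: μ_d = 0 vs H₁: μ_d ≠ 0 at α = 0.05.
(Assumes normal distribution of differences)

Answer: t = 3.3995, reject H₀

Derivation:
df = n - 1 = 9
SE = s_d/√n = 4/√10 = 1.2649
t = d̄/SE = 4.3/1.2649 = 3.3995
Critical value: t_{0.025,9} = ±2.262
p-value ≈ 0.0079
Decision: reject H₀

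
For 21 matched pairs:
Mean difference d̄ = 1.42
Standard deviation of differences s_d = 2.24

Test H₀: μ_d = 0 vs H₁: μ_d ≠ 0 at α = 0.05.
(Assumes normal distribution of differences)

Answer: t = 2.9051, reject H₀

Derivation:
df = n - 1 = 20
SE = s_d/√n = 2.24/√21 = 0.4888
t = d̄/SE = 1.42/0.4888 = 2.9051
Critical value: t_{0.025,20} = ±2.086
p-value ≈ 0.0088
Decision: reject H₀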